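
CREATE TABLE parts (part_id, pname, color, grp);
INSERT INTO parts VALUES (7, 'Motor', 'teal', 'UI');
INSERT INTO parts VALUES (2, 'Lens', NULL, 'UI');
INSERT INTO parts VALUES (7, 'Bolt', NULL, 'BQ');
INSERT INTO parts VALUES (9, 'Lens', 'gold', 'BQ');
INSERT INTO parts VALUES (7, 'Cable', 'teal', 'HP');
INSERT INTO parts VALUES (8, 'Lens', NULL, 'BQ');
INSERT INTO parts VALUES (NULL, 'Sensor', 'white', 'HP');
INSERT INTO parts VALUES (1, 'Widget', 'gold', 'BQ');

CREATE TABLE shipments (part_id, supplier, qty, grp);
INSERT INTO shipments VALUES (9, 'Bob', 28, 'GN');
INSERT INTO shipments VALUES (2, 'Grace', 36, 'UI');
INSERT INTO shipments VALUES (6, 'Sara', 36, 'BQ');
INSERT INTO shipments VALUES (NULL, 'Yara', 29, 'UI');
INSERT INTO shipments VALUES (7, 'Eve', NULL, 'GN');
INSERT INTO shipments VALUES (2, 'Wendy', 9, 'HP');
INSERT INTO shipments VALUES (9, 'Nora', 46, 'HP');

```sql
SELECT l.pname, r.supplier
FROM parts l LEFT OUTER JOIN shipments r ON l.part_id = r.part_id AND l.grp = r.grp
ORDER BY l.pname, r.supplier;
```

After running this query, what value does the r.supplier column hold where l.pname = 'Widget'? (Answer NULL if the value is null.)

LEFT JOIN keeps every row from `parts`; unmatched rows get NULL for `shipments`'s columns.
Matching on l.part_id = r.part_id AND l.grp = r.grp. A NULL in a compared column never satisfies the condition.
- part_id=7, grp=UI: no r row matches, row kept with r columns NULL.
- part_id=2, grp=UI: 1 matching r row(s), so 1 row(s) emitted.
- part_id=7, grp=BQ: no r row matches, row kept with r columns NULL.
- part_id=9, grp=BQ: no r row matches, row kept with r columns NULL.
- part_id=7, grp=HP: no r row matches, row kept with r columns NULL.
- part_id=8, grp=BQ: no r row matches, row kept with r columns NULL.
- part_id=NULL, grp=HP: no r row matches, row kept with r columns NULL.
- part_id=1, grp=BQ: no r row matches, row kept with r columns NULL.

NULL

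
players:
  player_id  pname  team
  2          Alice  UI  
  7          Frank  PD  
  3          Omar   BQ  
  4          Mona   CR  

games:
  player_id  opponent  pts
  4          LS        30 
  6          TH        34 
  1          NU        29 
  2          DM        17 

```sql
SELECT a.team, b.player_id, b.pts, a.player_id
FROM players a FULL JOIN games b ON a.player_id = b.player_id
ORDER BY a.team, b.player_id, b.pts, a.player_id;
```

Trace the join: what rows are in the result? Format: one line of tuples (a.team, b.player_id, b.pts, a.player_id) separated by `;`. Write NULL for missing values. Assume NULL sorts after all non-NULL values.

(BQ, NULL, NULL, 3); (CR, 4, 30, 4); (PD, NULL, NULL, 7); (UI, 2, 17, 2); (NULL, 1, 29, NULL); (NULL, 6, 34, NULL)

FULL OUTER JOIN keeps every row from both sides; unmatched rows get NULL for the other side's columns.
Matching on a.player_id = b.player_id.
- a row (player_id=2): matches 1 b row(s) → 1 output row(s).
- a row (player_id=7): no match → kept, b columns NULL.
- a row (player_id=3): no match → kept, b columns NULL.
- a row (player_id=4): matches 1 b row(s) → 1 output row(s).
- 2 b row(s) had no a match → kept, a columns NULL.
After projecting and ordering:
a.team | b.player_id | b.pts | a.player_id
BQ | NULL | NULL | 3
CR | 4 | 30 | 4
PD | NULL | NULL | 7
UI | 2 | 17 | 2
NULL | 1 | 29 | NULL
NULL | 6 | 34 | NULL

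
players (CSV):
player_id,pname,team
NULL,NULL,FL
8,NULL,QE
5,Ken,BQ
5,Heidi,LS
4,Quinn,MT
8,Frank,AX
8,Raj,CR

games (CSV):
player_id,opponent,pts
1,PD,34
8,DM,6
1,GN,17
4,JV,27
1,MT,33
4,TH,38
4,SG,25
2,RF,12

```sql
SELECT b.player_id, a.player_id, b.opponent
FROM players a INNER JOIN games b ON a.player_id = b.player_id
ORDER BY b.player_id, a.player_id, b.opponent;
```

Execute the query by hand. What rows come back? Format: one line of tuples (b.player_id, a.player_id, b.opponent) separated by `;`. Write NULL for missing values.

(4, 4, JV); (4, 4, SG); (4, 4, TH); (8, 8, DM); (8, 8, DM); (8, 8, DM)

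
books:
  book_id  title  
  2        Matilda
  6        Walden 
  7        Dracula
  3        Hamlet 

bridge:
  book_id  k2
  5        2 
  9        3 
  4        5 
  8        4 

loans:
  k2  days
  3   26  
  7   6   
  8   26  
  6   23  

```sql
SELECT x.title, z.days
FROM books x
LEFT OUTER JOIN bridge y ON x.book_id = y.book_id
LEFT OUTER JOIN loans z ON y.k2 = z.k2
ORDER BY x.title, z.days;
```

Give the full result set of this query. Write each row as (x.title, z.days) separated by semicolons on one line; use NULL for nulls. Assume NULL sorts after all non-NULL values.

Evaluate left to right. First `books x LEFT JOIN bridge y` on book_id: 4 row(s).
Then LEFT JOIN `loans z` on k2: each of those 4 rows is kept; rows whose y.k2 has no match in z get NULL for z's columns.

(Dracula, NULL); (Hamlet, NULL); (Matilda, NULL); (Walden, NULL)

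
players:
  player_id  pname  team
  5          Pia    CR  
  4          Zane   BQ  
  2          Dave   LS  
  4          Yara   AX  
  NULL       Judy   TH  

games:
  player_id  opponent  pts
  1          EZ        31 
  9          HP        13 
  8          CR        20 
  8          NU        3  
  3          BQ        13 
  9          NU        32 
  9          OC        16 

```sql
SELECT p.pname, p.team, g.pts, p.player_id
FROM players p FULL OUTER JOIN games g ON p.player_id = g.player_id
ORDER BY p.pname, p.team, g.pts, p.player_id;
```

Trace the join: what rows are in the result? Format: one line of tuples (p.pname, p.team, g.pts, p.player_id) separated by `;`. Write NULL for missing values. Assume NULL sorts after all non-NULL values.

(Dave, LS, NULL, 2); (Judy, TH, NULL, NULL); (Pia, CR, NULL, 5); (Yara, AX, NULL, 4); (Zane, BQ, NULL, 4); (NULL, NULL, 3, NULL); (NULL, NULL, 13, NULL); (NULL, NULL, 13, NULL); (NULL, NULL, 16, NULL); (NULL, NULL, 20, NULL); (NULL, NULL, 31, NULL); (NULL, NULL, 32, NULL)

FULL OUTER JOIN keeps every row from both sides; unmatched rows get NULL for the other side's columns.
Matching on p.player_id = g.player_id. A NULL in a compared column never satisfies the condition.
- player_id=5: no g row matches, row kept with g columns NULL.
- player_id=4: no g row matches, row kept with g columns NULL.
- player_id=2: no g row matches, row kept with g columns NULL.
- player_id=4: no g row matches, row kept with g columns NULL.
- player_id=NULL: no g row matches, row kept with g columns NULL.
- plus 7 unmatched g row(s), each kept with NULL p columns.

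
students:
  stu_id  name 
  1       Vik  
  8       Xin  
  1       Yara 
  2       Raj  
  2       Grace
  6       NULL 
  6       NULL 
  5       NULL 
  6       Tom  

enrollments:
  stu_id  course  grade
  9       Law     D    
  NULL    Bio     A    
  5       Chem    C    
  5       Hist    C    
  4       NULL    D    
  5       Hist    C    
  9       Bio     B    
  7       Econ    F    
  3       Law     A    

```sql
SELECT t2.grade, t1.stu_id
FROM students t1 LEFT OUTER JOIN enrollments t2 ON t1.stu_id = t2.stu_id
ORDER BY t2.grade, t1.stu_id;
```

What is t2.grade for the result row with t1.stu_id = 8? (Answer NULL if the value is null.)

LEFT JOIN keeps every row from `students`; unmatched rows get NULL for `enrollments`'s columns.
Matching on t1.stu_id = t2.stu_id. A NULL in a compared column never satisfies the condition.
Matched pairs: 3; unmatched t1 rows kept: 8.

NULL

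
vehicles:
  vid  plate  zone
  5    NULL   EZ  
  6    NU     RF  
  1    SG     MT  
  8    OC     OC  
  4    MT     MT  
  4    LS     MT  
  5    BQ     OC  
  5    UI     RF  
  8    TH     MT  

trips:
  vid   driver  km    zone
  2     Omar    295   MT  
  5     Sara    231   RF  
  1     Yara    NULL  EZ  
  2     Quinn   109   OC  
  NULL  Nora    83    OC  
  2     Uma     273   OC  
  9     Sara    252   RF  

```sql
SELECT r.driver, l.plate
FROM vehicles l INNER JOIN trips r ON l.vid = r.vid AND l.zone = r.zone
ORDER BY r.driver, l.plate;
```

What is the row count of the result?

1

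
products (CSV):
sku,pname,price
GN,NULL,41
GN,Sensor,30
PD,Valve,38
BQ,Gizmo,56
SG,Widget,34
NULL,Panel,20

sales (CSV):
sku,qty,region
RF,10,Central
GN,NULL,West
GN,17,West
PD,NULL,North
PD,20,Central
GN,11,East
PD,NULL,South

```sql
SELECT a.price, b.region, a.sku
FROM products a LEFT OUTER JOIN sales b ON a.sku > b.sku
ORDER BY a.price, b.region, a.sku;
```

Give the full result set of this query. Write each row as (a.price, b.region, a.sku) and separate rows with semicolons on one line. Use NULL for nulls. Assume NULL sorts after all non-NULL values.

(20, NULL, NULL); (30, NULL, GN); (34, Central, SG); (34, Central, SG); (34, East, SG); (34, North, SG); (34, South, SG); (34, West, SG); (34, West, SG); (38, East, PD); (38, West, PD); (38, West, PD); (41, NULL, GN); (56, NULL, BQ)

LEFT JOIN keeps every row from `products`; unmatched rows get NULL for `sales`'s columns.
Matching on a.sku > b.sku. A NULL in a compared column never satisfies the condition.
- a[0] sku=GN → no match; kept with NULLs on the b side.
- a[1] sku=GN → no match; kept with NULLs on the b side.
- a[2] sku=PD → 3 match(es) in b → 3 row(s).
- a[3] sku=BQ → no match; kept with NULLs on the b side.
- a[4] sku=SG → 7 match(es) in b → 7 row(s).
- a[5] sku=NULL → no match; kept with NULLs on the b side.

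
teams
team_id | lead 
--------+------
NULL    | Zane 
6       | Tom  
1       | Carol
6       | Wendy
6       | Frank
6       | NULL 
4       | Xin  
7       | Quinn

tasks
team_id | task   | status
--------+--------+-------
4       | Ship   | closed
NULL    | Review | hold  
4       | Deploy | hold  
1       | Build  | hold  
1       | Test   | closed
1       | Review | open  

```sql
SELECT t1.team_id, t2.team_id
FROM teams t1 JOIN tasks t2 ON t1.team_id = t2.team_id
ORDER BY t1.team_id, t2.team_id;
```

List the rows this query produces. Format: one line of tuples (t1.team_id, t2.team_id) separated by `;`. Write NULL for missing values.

(1, 1); (1, 1); (1, 1); (4, 4); (4, 4)

INNER JOIN keeps only pairs where the ON condition holds.
Matching on t1.team_id = t2.team_id. A NULL in a compared column never satisfies the condition.
- team_id=NULL: no matching t2 row, dropped.
- team_id=6: no matching t2 row, dropped.
- team_id=1: 3 matching t2 row(s), so 3 row(s) emitted.
- team_id=6: no matching t2 row, dropped.
- team_id=6: no matching t2 row, dropped.
- team_id=6: no matching t2 row, dropped.
- team_id=4: 2 matching t2 row(s), so 2 row(s) emitted.
- team_id=7: no matching t2 row, dropped.
After projecting and ordering:
t1.team_id | t2.team_id
1 | 1
1 | 1
1 | 1
4 | 4
4 | 4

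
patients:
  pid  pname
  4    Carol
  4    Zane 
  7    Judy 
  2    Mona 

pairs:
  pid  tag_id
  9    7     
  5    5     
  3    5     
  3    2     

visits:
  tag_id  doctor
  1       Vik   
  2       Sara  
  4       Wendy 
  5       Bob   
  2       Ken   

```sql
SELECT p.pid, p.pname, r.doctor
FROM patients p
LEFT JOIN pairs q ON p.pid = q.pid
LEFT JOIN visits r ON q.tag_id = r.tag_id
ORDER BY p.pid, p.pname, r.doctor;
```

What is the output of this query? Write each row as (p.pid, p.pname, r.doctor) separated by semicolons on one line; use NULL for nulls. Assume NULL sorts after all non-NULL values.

Joins associate left-to-right: patients LEFT JOIN pairs on pid gives 4 intermediate row(s).
Then LEFT JOIN `visits r` on tag_id: each of those 4 rows is kept; rows whose q.tag_id has no match in r get NULL for r's columns.

(2, Mona, NULL); (4, Carol, NULL); (4, Zane, NULL); (7, Judy, NULL)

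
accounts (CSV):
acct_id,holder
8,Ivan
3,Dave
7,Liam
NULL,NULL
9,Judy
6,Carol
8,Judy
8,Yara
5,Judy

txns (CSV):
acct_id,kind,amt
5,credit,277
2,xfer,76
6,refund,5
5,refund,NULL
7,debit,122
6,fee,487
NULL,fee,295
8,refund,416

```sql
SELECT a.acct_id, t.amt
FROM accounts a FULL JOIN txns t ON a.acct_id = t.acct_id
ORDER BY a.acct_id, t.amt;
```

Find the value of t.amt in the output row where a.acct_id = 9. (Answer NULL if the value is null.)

NULL

FULL OUTER JOIN keeps every row from both sides; unmatched rows get NULL for the other side's columns.
Matching on a.acct_id = t.acct_id. A NULL in a compared column never satisfies the condition.
- a row (acct_id=8): matches 1 t row(s) → 1 output row(s).
- a row (acct_id=3): no match → kept, t columns NULL.
- a row (acct_id=7): matches 1 t row(s) → 1 output row(s).
- a row (acct_id=NULL): no match → kept, t columns NULL.
- a row (acct_id=9): no match → kept, t columns NULL.
- a row (acct_id=6): matches 2 t row(s) → 2 output row(s).
- a row (acct_id=8): matches 1 t row(s) → 1 output row(s).
- a row (acct_id=8): matches 1 t row(s) → 1 output row(s).
- a row (acct_id=5): matches 2 t row(s) → 2 output row(s).
- plus 2 unmatched t row(s), each kept with NULL a columns.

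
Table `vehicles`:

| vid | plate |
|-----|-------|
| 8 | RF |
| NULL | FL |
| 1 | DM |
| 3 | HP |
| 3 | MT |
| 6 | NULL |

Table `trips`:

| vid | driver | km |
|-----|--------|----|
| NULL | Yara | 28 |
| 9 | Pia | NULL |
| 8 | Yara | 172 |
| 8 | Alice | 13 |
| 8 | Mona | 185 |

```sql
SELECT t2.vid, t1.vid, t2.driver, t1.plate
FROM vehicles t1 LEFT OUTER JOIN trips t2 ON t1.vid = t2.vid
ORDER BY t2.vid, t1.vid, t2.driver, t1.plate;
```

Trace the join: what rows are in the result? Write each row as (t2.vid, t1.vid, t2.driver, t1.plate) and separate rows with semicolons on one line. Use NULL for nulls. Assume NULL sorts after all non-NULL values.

LEFT JOIN keeps every row from `vehicles`; unmatched rows get NULL for `trips`'s columns.
Matching on t1.vid = t2.vid. A NULL in a compared column never satisfies the condition.
- t1 (vid=8) pairs with 3 row(s) of t2.
- t1 (vid=NULL) has no partner → padded with NULL.
- t1 (vid=1) has no partner → padded with NULL.
- t1 (vid=3) has no partner → padded with NULL.
- t1 (vid=3) has no partner → padded with NULL.
- t1 (vid=6) has no partner → padded with NULL.
After projecting and ordering:
t2.vid | t1.vid | t2.driver | t1.plate
8 | 8 | Alice | RF
8 | 8 | Mona | RF
8 | 8 | Yara | RF
NULL | 1 | NULL | DM
NULL | 3 | NULL | HP
NULL | 3 | NULL | MT
NULL | 6 | NULL | NULL
NULL | NULL | NULL | FL

(8, 8, Alice, RF); (8, 8, Mona, RF); (8, 8, Yara, RF); (NULL, 1, NULL, DM); (NULL, 3, NULL, HP); (NULL, 3, NULL, MT); (NULL, 6, NULL, NULL); (NULL, NULL, NULL, FL)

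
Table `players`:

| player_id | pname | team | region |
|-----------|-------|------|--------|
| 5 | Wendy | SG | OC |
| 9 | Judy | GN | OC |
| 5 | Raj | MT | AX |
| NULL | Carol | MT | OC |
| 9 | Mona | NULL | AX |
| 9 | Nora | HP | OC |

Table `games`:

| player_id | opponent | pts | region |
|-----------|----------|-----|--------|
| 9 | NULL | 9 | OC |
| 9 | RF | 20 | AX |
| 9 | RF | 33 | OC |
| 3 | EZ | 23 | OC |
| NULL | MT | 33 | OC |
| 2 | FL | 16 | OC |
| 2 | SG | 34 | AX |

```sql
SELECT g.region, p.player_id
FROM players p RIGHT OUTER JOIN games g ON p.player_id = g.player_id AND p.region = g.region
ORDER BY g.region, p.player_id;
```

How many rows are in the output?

9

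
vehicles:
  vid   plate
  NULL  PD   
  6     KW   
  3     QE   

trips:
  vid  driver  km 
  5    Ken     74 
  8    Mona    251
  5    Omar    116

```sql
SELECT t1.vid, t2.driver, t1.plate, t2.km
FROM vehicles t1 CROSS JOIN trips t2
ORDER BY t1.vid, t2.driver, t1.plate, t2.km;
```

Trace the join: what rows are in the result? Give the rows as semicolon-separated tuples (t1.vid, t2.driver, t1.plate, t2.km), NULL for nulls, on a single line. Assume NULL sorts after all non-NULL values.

CROSS JOIN pairs every row of `vehicles` with every row of `trips`: 3 × 3 = 9 rows.

(3, Ken, QE, 74); (3, Mona, QE, 251); (3, Omar, QE, 116); (6, Ken, KW, 74); (6, Mona, KW, 251); (6, Omar, KW, 116); (NULL, Ken, PD, 74); (NULL, Mona, PD, 251); (NULL, Omar, PD, 116)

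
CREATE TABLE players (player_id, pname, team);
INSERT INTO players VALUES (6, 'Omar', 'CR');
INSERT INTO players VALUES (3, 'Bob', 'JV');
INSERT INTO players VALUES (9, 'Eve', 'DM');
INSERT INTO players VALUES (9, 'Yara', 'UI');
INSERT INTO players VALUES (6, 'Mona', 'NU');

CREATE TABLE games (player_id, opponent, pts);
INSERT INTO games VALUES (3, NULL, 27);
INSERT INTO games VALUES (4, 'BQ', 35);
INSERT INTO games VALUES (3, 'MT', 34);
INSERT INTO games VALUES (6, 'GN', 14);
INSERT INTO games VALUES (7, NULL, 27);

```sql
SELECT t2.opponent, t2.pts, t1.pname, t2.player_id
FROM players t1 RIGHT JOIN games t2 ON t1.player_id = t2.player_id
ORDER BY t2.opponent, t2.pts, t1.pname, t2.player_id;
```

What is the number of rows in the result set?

RIGHT JOIN keeps every row from `games`; unmatched rows get NULL for `players`'s columns.
Matching on t1.player_id = t2.player_id.
- t1 (player_id=6) pairs with 1 row(s) of t2.
- t1 (player_id=3) pairs with 2 row(s) of t2.
- t1 (player_id=9) has no partner in t2.
- t1 (player_id=9) has no partner in t2.
- t1 (player_id=6) pairs with 1 row(s) of t2.
- 2 t2 row(s) had no t1 match → kept, t1 columns NULL.
Total: 4 matched + 2 padded = 6 rows.

6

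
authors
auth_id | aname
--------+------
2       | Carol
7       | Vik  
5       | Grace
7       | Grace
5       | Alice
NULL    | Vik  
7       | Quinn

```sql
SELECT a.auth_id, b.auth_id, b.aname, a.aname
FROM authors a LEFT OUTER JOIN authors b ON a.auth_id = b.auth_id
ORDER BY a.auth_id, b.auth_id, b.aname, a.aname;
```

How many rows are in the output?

LEFT JOIN keeps every row from `authors a`; unmatched rows get NULL for `authors b`'s columns.
Matching on a.auth_id = b.auth_id. A NULL in a compared column never satisfies the condition.
- a row (auth_id=2): matches 1 b row(s) → 1 output row(s).
- a row (auth_id=7): matches 3 b row(s) → 3 output row(s).
- a row (auth_id=5): matches 2 b row(s) → 2 output row(s).
- a row (auth_id=7): matches 3 b row(s) → 3 output row(s).
- a row (auth_id=5): matches 2 b row(s) → 2 output row(s).
- a row (auth_id=NULL): no match → kept, b columns NULL.
- a row (auth_id=7): matches 3 b row(s) → 3 output row(s).
Total: 14 matched + 1 padded = 15 rows.

15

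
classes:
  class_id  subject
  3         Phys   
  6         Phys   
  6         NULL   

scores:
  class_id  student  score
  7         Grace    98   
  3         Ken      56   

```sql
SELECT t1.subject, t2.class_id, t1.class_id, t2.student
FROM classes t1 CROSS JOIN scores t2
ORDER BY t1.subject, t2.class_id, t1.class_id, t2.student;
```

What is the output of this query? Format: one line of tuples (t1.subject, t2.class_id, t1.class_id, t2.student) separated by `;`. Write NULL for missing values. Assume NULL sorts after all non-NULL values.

CROSS JOIN pairs every row of `classes` with every row of `scores`: 3 × 2 = 6 rows.
After projecting and ordering:
t1.subject | t2.class_id | t1.class_id | t2.student
Phys | 3 | 3 | Ken
Phys | 3 | 6 | Ken
Phys | 7 | 3 | Grace
Phys | 7 | 6 | Grace
NULL | 3 | 6 | Ken
NULL | 7 | 6 | Grace

(Phys, 3, 3, Ken); (Phys, 3, 6, Ken); (Phys, 7, 3, Grace); (Phys, 7, 6, Grace); (NULL, 3, 6, Ken); (NULL, 7, 6, Grace)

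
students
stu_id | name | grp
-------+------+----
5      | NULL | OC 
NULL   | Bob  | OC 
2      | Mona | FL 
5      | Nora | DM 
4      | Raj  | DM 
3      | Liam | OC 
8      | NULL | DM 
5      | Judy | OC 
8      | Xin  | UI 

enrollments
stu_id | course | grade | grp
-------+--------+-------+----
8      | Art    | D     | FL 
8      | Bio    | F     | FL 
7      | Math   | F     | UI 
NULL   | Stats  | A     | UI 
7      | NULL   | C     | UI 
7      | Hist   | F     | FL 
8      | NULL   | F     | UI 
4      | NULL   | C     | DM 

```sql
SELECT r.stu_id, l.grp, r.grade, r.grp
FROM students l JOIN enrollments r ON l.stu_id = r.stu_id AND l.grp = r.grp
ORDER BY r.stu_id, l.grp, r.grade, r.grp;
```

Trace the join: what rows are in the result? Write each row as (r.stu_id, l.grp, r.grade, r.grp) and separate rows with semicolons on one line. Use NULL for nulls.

(4, DM, C, DM); (8, UI, F, UI)

INNER JOIN keeps only pairs where the ON condition holds.
Matching on l.stu_id = r.stu_id AND l.grp = r.grp. A NULL in a compared column never satisfies the condition.
- l row (stu_id=5, grp=OC): no match → dropped.
- l row (stu_id=NULL, grp=OC): no match → dropped.
- l row (stu_id=2, grp=FL): no match → dropped.
- l row (stu_id=5, grp=DM): no match → dropped.
- l row (stu_id=4, grp=DM): matches 1 r row(s) → 1 output row(s).
- l row (stu_id=3, grp=OC): no match → dropped.
- l row (stu_id=8, grp=DM): no match → dropped.
- l row (stu_id=5, grp=OC): no match → dropped.
- l row (stu_id=8, grp=UI): matches 1 r row(s) → 1 output row(s).
After projecting and ordering:
r.stu_id | l.grp | r.grade | r.grp
4 | DM | C | DM
8 | UI | F | UI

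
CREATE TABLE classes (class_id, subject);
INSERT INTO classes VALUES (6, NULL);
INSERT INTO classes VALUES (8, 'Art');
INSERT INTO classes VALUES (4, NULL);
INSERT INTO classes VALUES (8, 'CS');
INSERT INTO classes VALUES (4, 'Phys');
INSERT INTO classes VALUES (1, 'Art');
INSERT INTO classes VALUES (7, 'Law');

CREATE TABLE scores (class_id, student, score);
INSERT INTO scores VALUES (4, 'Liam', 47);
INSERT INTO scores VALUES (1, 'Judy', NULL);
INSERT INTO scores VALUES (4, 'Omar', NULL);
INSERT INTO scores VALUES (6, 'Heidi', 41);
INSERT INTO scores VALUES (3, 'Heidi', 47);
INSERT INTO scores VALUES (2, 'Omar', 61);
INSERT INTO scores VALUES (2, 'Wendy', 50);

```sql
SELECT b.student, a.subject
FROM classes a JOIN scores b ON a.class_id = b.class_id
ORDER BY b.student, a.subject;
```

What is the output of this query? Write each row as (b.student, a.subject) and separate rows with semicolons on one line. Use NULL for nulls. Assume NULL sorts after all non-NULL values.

(Heidi, NULL); (Judy, Art); (Liam, Phys); (Liam, NULL); (Omar, Phys); (Omar, NULL)

INNER JOIN keeps only pairs where the ON condition holds.
Matching on a.class_id = b.class_id.
- class_id=6: 1 matching b row(s), so 1 row(s) emitted.
- class_id=8: no matching b row, dropped.
- class_id=4: 2 matching b row(s), so 2 row(s) emitted.
- class_id=8: no matching b row, dropped.
- class_id=4: 2 matching b row(s), so 2 row(s) emitted.
- class_id=1: 1 matching b row(s), so 1 row(s) emitted.
- class_id=7: no matching b row, dropped.
After projecting and ordering:
b.student | a.subject
Heidi | NULL
Judy | Art
Liam | Phys
Liam | NULL
Omar | Phys
Omar | NULL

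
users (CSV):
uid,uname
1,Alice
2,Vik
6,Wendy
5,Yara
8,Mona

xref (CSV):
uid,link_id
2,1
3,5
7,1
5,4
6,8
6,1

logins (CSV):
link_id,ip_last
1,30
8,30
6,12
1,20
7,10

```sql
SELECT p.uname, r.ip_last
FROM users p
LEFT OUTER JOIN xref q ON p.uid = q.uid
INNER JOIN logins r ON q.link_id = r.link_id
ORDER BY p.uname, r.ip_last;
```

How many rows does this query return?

5

Step 1 — p LEFT JOIN q on uid → 6 row(s).
Then INNER JOIN `logins r` on link_id: keep only rows whose q.link_id appears in r.
Result: 5 row(s).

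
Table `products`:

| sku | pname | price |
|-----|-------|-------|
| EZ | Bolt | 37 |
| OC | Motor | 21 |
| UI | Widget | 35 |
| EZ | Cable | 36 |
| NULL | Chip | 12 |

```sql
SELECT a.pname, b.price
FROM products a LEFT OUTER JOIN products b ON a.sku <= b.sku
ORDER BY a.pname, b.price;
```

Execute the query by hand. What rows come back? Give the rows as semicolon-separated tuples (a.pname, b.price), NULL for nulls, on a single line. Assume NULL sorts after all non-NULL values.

(Bolt, 21); (Bolt, 35); (Bolt, 36); (Bolt, 37); (Cable, 21); (Cable, 35); (Cable, 36); (Cable, 37); (Chip, NULL); (Motor, 21); (Motor, 35); (Widget, 35)

LEFT JOIN keeps every row from `products a`; unmatched rows get NULL for `products b`'s columns.
Matching on a.sku <= b.sku. A NULL in a compared column never satisfies the condition.
Matched pairs: 11; unmatched a rows kept: 1.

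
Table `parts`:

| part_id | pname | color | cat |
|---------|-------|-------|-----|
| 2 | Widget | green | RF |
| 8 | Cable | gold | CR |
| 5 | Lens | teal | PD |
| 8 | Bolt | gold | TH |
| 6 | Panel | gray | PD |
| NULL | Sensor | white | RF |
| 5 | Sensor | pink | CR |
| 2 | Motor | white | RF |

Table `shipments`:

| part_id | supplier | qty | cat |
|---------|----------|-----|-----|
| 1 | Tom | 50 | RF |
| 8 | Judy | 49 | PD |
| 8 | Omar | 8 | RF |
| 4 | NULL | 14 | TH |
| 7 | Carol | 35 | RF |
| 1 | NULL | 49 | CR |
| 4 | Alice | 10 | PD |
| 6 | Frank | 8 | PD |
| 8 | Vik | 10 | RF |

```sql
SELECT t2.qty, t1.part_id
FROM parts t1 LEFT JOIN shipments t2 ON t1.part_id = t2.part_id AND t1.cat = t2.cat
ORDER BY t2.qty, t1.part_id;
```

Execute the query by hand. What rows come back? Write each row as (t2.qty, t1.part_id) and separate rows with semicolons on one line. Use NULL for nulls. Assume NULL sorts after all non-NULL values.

(8, 6); (NULL, 2); (NULL, 2); (NULL, 5); (NULL, 5); (NULL, 8); (NULL, 8); (NULL, NULL)

LEFT JOIN keeps every row from `parts`; unmatched rows get NULL for `shipments`'s columns.
Matching on t1.part_id = t2.part_id AND t1.cat = t2.cat. A NULL in a compared column never satisfies the condition.
- t1 (part_id=2, cat=RF) has no partner → padded with NULL.
- t1 (part_id=8, cat=CR) has no partner → padded with NULL.
- t1 (part_id=5, cat=PD) has no partner → padded with NULL.
- t1 (part_id=8, cat=TH) has no partner → padded with NULL.
- t1 (part_id=6, cat=PD) pairs with 1 row(s) of t2.
- t1 (part_id=NULL, cat=RF) has no partner → padded with NULL.
- t1 (part_id=5, cat=CR) has no partner → padded with NULL.
- t1 (part_id=2, cat=RF) has no partner → padded with NULL.
After projecting and ordering:
t2.qty | t1.part_id
8 | 6
NULL | 2
NULL | 2
NULL | 5
NULL | 5
NULL | 8
NULL | 8
NULL | NULL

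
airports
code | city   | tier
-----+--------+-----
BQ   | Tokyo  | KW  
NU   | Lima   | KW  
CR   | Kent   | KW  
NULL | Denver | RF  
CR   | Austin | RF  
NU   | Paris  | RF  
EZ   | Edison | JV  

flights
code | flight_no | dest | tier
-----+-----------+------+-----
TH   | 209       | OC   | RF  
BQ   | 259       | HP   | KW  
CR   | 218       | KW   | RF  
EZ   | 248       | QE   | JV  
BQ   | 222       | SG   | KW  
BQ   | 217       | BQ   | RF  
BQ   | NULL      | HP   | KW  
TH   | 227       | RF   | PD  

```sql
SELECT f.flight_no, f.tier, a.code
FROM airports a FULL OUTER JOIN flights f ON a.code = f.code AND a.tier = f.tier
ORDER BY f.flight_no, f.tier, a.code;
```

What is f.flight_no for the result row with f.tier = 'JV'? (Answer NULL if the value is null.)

248

FULL OUTER JOIN keeps every row from both sides; unmatched rows get NULL for the other side's columns.
Matching on a.code = f.code AND a.tier = f.tier. A NULL in a compared column never satisfies the condition.
- a (code=BQ, tier=KW) pairs with 3 row(s) of f.
- a (code=NU, tier=KW) has no partner → padded with NULL.
- a (code=CR, tier=KW) has no partner → padded with NULL.
- a (code=NULL, tier=RF) has no partner → padded with NULL.
- a (code=CR, tier=RF) pairs with 1 row(s) of f.
- a (code=NU, tier=RF) has no partner → padded with NULL.
- a (code=EZ, tier=JV) pairs with 1 row(s) of f.
- 3 f row(s) had no a match → kept, a columns NULL.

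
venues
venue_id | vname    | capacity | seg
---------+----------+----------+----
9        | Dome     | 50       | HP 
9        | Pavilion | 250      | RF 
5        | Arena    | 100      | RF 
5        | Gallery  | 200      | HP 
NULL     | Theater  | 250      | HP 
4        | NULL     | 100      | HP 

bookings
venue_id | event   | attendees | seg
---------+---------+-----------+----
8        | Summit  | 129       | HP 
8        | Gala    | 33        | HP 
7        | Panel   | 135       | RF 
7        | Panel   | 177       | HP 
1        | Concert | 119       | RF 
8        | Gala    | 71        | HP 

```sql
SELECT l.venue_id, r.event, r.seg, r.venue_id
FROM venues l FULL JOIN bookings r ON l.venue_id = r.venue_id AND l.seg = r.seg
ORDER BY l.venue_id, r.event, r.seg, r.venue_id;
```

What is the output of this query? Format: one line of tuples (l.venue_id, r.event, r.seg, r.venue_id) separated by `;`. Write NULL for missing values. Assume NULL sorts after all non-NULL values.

(4, NULL, NULL, NULL); (5, NULL, NULL, NULL); (5, NULL, NULL, NULL); (9, NULL, NULL, NULL); (9, NULL, NULL, NULL); (NULL, Concert, RF, 1); (NULL, Gala, HP, 8); (NULL, Gala, HP, 8); (NULL, Panel, HP, 7); (NULL, Panel, RF, 7); (NULL, Summit, HP, 8); (NULL, NULL, NULL, NULL)

FULL OUTER JOIN keeps every row from both sides; unmatched rows get NULL for the other side's columns.
Matching on l.venue_id = r.venue_id AND l.seg = r.seg. A NULL in a compared column never satisfies the condition.
- venue_id=9, seg=HP: no r row matches, row kept with r columns NULL.
- venue_id=9, seg=RF: no r row matches, row kept with r columns NULL.
- venue_id=5, seg=RF: no r row matches, row kept with r columns NULL.
- venue_id=5, seg=HP: no r row matches, row kept with r columns NULL.
- venue_id=NULL, seg=HP: no r row matches, row kept with r columns NULL.
- venue_id=4, seg=HP: no r row matches, row kept with r columns NULL.
- 6 row(s) from r found no l partner → padded with NULL.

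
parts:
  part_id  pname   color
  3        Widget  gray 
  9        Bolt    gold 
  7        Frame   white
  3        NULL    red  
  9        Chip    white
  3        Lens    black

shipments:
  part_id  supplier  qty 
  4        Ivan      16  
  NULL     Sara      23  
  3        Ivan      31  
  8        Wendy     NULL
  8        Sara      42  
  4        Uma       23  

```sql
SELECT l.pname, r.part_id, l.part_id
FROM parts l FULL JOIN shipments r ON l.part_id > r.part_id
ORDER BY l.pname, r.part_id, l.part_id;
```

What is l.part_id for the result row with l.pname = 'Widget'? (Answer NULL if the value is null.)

FULL OUTER JOIN keeps every row from both sides; unmatched rows get NULL for the other side's columns.
Matching on l.part_id > r.part_id. A NULL in a compared column never satisfies the condition.
- part_id=3: no r row matches, row kept with r columns NULL.
- part_id=9: 5 matching r row(s), so 5 row(s) emitted.
- part_id=7: 3 matching r row(s), so 3 row(s) emitted.
- part_id=3: no r row matches, row kept with r columns NULL.
- part_id=9: 5 matching r row(s), so 5 row(s) emitted.
- part_id=3: no r row matches, row kept with r columns NULL.
- plus 1 unmatched r row(s), each kept with NULL l columns.

3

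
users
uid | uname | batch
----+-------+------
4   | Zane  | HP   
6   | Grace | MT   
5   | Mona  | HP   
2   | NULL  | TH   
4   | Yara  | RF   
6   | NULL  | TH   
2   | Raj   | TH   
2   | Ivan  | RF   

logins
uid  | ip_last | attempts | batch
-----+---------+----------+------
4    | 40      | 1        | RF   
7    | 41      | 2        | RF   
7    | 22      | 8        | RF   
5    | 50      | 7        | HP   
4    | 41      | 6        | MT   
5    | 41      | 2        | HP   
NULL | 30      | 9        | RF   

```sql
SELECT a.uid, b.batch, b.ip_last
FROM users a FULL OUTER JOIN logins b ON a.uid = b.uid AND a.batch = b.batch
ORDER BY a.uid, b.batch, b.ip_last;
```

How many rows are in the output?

13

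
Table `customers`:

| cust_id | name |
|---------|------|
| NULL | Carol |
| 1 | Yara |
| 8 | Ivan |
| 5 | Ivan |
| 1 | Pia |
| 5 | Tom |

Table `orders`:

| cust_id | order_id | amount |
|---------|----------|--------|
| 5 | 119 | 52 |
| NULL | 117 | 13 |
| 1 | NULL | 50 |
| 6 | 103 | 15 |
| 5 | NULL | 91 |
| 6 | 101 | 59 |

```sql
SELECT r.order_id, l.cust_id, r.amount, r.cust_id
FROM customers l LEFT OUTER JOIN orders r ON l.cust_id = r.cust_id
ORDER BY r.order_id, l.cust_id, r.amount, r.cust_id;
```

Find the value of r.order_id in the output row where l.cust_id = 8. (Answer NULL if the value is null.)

NULL

LEFT JOIN keeps every row from `customers`; unmatched rows get NULL for `orders`'s columns.
Matching on l.cust_id = r.cust_id. A NULL in a compared column never satisfies the condition.
- l[0] cust_id=NULL → no match; kept with NULLs on the r side.
- l[1] cust_id=1 → 1 match(es) in r → 1 row(s).
- l[2] cust_id=8 → no match; kept with NULLs on the r side.
- l[3] cust_id=5 → 2 match(es) in r → 2 row(s).
- l[4] cust_id=1 → 1 match(es) in r → 1 row(s).
- l[5] cust_id=5 → 2 match(es) in r → 2 row(s).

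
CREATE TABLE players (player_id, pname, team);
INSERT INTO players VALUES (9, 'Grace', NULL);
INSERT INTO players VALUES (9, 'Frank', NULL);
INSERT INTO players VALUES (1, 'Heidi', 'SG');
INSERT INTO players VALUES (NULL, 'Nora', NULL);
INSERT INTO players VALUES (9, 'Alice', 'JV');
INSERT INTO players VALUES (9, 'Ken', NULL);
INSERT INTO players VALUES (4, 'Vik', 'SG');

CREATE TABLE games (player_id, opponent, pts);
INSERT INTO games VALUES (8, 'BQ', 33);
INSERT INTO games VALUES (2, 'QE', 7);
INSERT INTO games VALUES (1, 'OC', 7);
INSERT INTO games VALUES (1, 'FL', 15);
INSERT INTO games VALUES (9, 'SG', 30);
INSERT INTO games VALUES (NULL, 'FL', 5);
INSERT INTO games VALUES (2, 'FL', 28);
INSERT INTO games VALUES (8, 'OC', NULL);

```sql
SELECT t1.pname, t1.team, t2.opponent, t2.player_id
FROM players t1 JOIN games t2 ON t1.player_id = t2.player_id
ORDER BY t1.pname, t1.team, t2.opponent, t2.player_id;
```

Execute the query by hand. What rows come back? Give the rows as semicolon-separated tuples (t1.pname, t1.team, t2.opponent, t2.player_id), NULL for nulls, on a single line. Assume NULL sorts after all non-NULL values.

(Alice, JV, SG, 9); (Frank, NULL, SG, 9); (Grace, NULL, SG, 9); (Heidi, SG, FL, 1); (Heidi, SG, OC, 1); (Ken, NULL, SG, 9)

INNER JOIN keeps only pairs where the ON condition holds.
Matching on t1.player_id = t2.player_id. A NULL in a compared column never satisfies the condition.
- t1 row (player_id=9): matches 1 t2 row(s) → 1 output row(s).
- t1 row (player_id=9): matches 1 t2 row(s) → 1 output row(s).
- t1 row (player_id=1): matches 2 t2 row(s) → 2 output row(s).
- t1 row (player_id=NULL): no match → dropped.
- t1 row (player_id=9): matches 1 t2 row(s) → 1 output row(s).
- t1 row (player_id=9): matches 1 t2 row(s) → 1 output row(s).
- t1 row (player_id=4): no match → dropped.
After projecting and ordering:
t1.pname | t1.team | t2.opponent | t2.player_id
Alice | JV | SG | 9
Frank | NULL | SG | 9
Grace | NULL | SG | 9
Heidi | SG | FL | 1
Heidi | SG | OC | 1
Ken | NULL | SG | 9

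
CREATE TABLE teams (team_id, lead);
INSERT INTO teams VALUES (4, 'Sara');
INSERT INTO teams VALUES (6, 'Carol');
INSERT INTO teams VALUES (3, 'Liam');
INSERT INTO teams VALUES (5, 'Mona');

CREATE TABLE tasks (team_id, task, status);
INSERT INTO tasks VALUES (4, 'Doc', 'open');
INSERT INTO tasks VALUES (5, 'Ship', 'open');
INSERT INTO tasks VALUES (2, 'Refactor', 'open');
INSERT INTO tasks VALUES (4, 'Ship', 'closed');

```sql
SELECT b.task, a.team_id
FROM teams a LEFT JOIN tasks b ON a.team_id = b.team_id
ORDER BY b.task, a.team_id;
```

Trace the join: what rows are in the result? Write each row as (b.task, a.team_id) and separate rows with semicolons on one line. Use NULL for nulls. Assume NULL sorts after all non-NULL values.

(Doc, 4); (Ship, 4); (Ship, 5); (NULL, 3); (NULL, 6)

LEFT JOIN keeps every row from `teams`; unmatched rows get NULL for `tasks`'s columns.
Matching on a.team_id = b.team_id.
Matched pairs: 3; unmatched a rows kept: 2.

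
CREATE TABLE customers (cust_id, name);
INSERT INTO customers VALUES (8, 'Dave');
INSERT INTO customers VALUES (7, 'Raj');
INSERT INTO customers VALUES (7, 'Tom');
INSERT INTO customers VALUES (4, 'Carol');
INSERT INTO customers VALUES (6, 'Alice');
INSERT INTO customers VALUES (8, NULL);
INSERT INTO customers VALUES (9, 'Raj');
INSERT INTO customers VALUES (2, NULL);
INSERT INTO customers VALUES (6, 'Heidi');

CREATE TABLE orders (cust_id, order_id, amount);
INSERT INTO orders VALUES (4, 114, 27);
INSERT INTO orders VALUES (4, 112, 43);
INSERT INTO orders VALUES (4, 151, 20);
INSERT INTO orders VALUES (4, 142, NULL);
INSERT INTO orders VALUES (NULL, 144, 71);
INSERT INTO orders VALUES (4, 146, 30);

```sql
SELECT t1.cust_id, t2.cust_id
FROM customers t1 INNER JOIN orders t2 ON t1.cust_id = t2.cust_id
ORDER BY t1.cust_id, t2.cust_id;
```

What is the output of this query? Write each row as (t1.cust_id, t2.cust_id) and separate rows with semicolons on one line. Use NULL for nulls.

(4, 4); (4, 4); (4, 4); (4, 4); (4, 4)

INNER JOIN keeps only pairs where the ON condition holds.
Matching on t1.cust_id = t2.cust_id. A NULL in a compared column never satisfies the condition.
- t1[0] cust_id=8 → no match; dropped.
- t1[1] cust_id=7 → no match; dropped.
- t1[2] cust_id=7 → no match; dropped.
- t1[3] cust_id=4 → 5 match(es) in t2 → 5 row(s).
- t1[4] cust_id=6 → no match; dropped.
- t1[5] cust_id=8 → no match; dropped.
- t1[6] cust_id=9 → no match; dropped.
- t1[7] cust_id=2 → no match; dropped.
- t1[8] cust_id=6 → no match; dropped.
After projecting and ordering:
t1.cust_id | t2.cust_id
4 | 4
4 | 4
4 | 4
4 | 4
4 | 4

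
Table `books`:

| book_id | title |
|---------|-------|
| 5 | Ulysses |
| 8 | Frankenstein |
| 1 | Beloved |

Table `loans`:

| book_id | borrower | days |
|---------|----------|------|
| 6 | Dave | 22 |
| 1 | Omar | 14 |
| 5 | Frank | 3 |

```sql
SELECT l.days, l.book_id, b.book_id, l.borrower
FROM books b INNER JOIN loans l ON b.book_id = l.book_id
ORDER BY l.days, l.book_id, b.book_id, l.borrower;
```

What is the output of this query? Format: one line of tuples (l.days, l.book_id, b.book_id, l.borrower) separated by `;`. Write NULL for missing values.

(3, 5, 5, Frank); (14, 1, 1, Omar)

INNER JOIN keeps only pairs where the ON condition holds.
Matching on b.book_id = l.book_id.
Matched pairs: 2.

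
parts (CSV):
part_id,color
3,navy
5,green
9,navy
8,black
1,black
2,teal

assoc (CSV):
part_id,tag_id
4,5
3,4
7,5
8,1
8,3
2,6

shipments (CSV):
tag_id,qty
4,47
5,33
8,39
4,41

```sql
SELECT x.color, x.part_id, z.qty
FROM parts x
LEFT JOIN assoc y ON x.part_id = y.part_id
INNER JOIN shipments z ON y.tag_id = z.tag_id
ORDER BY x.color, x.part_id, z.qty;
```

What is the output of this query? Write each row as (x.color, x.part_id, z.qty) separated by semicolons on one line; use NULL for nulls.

Joins associate left-to-right: parts LEFT JOIN assoc on part_id gives 7 intermediate row(s).
Then INNER JOIN `shipments z` on tag_id: keep only rows whose y.tag_id appears in z.

(navy, 3, 41); (navy, 3, 47)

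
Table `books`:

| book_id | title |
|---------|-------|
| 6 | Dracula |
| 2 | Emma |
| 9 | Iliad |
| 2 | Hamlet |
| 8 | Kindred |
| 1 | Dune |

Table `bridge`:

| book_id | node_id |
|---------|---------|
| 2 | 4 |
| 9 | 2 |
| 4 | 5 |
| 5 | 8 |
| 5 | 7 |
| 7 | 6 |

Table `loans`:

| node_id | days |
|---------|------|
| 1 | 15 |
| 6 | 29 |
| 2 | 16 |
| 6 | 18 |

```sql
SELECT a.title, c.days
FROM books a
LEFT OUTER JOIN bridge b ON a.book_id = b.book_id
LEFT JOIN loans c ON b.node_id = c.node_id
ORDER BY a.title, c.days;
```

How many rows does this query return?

6

Joins associate left-to-right: books LEFT JOIN bridge on book_id gives 6 intermediate row(s).
Then LEFT JOIN `loans c` on node_id: each of those 6 rows is kept; rows whose b.node_id has no match in c get NULL for c's columns.
Result: 6 row(s).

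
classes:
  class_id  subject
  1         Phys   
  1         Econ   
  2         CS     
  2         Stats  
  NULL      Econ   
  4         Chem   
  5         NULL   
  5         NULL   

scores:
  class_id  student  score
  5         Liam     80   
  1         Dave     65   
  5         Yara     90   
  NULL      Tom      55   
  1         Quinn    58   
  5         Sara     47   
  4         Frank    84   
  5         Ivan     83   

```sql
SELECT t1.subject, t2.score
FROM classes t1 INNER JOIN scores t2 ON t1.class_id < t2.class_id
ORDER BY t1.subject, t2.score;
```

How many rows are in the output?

INNER JOIN keeps only pairs where the ON condition holds.
Matching on t1.class_id < t2.class_id. A NULL in a compared column never satisfies the condition.
- t1 row (class_id=1): matches 5 t2 row(s) → 5 output row(s).
- t1 row (class_id=1): matches 5 t2 row(s) → 5 output row(s).
- t1 row (class_id=2): matches 5 t2 row(s) → 5 output row(s).
- t1 row (class_id=2): matches 5 t2 row(s) → 5 output row(s).
- t1 row (class_id=NULL): no match → dropped.
- t1 row (class_id=4): matches 4 t2 row(s) → 4 output row(s).
- t1 row (class_id=5): no match → dropped.
- t1 row (class_id=5): no match → dropped.
Total: 24 rows.

24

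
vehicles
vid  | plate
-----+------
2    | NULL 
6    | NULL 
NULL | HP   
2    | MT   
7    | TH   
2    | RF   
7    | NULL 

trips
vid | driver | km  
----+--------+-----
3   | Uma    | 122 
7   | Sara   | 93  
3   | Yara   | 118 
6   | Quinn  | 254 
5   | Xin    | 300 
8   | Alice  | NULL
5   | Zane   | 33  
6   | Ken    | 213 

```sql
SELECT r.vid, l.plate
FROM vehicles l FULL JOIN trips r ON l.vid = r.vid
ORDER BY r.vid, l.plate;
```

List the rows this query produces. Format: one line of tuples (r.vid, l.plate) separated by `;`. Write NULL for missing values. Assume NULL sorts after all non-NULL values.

FULL OUTER JOIN keeps every row from both sides; unmatched rows get NULL for the other side's columns.
Matching on l.vid = r.vid. A NULL in a compared column never satisfies the condition.
- l (vid=2) has no partner → padded with NULL.
- l (vid=6) pairs with 2 row(s) of r.
- l (vid=NULL) has no partner → padded with NULL.
- l (vid=2) has no partner → padded with NULL.
- l (vid=7) pairs with 1 row(s) of r.
- l (vid=2) has no partner → padded with NULL.
- l (vid=7) pairs with 1 row(s) of r.
- plus 5 unmatched r row(s), each kept with NULL l columns.

(3, NULL); (3, NULL); (5, NULL); (5, NULL); (6, NULL); (6, NULL); (7, TH); (7, NULL); (8, NULL); (NULL, HP); (NULL, MT); (NULL, RF); (NULL, NULL)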